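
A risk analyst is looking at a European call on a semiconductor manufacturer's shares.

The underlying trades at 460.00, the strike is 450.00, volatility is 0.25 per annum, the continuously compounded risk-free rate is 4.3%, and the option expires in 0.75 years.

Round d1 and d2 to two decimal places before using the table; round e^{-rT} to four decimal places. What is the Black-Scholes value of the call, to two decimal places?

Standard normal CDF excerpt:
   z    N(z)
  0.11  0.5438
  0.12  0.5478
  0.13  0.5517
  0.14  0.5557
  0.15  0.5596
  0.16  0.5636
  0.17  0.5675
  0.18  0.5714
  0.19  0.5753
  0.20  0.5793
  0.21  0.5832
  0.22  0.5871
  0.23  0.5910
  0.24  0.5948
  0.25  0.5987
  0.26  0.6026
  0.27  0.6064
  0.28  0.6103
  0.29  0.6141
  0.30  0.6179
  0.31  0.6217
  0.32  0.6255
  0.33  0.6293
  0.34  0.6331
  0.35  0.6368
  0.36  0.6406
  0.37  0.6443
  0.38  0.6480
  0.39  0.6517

52.54

σ√T = 0.25 × 0.8660 = 0.2165
d₁ = [ln(460/450) + (0.043 + ½·0.25²)·0.75] / (σ√T) = (0.0220 + 0.0557) / 0.2165 = 0.3587 ≈ 0.36
d₂ = 0.3587 − 0.2165 = 0.1422 ≈ 0.14
exp(−rT) = exp(−0.043·0.75) = 0.9683
N(d₁) = N(0.36) = 0.6406;  N(d₂) = N(0.14) = 0.5557
C = 460·0.6406 − 450·0.9683·0.5557 = 294.6760 − 242.1379 = 52.5381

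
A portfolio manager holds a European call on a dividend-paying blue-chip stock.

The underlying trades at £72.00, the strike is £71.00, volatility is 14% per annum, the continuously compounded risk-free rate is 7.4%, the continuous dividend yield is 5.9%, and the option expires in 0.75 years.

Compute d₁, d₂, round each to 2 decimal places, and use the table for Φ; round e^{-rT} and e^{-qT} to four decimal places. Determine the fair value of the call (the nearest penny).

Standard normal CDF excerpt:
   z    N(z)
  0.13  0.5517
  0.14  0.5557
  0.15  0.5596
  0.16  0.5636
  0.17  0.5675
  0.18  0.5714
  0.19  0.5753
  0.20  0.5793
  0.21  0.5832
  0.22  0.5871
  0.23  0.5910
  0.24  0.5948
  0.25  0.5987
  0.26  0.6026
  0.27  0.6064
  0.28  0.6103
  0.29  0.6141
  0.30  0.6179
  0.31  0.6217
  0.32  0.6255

σ√T = 0.14·√0.75 = 0.1212
d₁ = [ln(72/71) + (0.074 − 0.059 + ½·0.14²)·0.75] / (σ√T) = (0.0140 + 0.0186) / 0.1212 = 0.2688 ≈ 0.27
d₂ = 0.2688 − 0.1212 = 0.1475 ≈ 0.15
e^(−qT) = e^(−0.059·0.75) = 0.9567;  e^(−rT) = e^(−0.074·0.75) = 0.9460
N(d₁) = N(0.27) = 0.6064;  N(d₂) = N(0.15) = 0.5596
C = 72·0.9567·0.6064 − 71·0.9460·0.5596 = 41.7703 − 37.5861 = 4.1842

£4.18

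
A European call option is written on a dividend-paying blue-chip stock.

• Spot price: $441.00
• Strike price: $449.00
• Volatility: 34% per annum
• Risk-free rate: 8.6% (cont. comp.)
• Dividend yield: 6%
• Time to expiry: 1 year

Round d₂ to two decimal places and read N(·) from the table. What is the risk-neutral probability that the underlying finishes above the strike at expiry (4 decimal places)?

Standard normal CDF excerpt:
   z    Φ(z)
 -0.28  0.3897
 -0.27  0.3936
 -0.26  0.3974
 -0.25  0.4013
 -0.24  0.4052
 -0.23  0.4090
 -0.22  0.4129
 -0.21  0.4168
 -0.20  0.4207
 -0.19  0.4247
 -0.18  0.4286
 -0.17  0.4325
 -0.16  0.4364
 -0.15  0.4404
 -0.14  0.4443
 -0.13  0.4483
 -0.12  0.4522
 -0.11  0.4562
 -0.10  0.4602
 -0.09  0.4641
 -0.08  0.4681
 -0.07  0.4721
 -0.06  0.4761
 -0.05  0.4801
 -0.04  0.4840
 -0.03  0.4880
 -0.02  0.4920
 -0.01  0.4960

0.4404

σ√T = 0.34 × 1.0000 = 0.3400
ln(S/K) + (r − q + σ²/2)T = ln(441/449) + (0.086 − 0.06 + 0.34²/2)·1 = -0.0180 + 0.0838 = 0.0658
d₁ = 0.0658 / 0.3400 = 0.1936 which rounds to 0.19
d₂ = d₁ − σ√T = 0.1936 − 0.3400 = -0.1464 which rounds to -0.15
Pr(exercise) under Q = N(d₂) = 0.4404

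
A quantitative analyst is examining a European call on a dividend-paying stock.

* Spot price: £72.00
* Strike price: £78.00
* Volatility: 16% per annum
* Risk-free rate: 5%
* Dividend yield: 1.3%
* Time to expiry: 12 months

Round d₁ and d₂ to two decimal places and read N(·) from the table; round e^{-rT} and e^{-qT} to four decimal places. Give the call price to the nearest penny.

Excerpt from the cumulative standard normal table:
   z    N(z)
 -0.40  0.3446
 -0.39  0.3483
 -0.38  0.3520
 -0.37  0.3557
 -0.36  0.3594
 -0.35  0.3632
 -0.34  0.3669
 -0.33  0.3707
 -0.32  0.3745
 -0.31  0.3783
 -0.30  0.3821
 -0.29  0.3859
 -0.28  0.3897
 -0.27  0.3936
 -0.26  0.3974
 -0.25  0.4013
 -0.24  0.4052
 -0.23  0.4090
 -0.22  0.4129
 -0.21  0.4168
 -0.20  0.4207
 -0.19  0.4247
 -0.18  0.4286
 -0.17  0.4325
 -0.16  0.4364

£3.24

σ√T = 0.16 × 1.0000 = 0.1600
d₁ = [ln(72/78) + (0.05 − 0.013 + 0.16²/2)·1] / 0.1600 = [-0.0800 + 0.0498] / 0.1600 = -0.1890 ⇒ -0.19
d₂ = d₁ − σ√T = -0.1890 − 0.1600 = -0.3490 ⇒ -0.35
e^(−qT) = e^(−0.013·1) = 0.9871;  e^(−rT) = e^(−0.05·1) = 0.9512
C = 72·0.9871·N(-0.19) − 78·0.9512·N(-0.35) = 72·0.9871·0.4247 − 78·0.9512·0.3632 = 30.1839 − 26.9471 = 3.2368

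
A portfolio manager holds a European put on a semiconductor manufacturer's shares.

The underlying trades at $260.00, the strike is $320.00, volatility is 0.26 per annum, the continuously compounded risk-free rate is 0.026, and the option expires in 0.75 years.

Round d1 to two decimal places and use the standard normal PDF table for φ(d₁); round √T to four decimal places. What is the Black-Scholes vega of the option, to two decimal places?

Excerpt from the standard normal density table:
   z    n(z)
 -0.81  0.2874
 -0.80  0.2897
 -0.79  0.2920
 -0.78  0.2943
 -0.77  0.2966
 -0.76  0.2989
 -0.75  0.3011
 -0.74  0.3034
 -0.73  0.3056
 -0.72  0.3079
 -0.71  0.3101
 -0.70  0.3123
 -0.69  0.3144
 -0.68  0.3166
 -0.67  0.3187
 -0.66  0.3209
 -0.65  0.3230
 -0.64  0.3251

σ√T = 0.26·√0.75 = 0.2252
d₁ = [ln(260/320) + (0.026 + 0.26²/2)·0.75] / 0.2252 = [-0.2076 + 0.0449] / 0.2252 = -0.7230 → -0.72
√T = √0.75 = 0.8660
φ(d₁) = φ(-0.72) = 0.3079
vega = S·φ(d₁)·√T = 260·0.3079·0.8660 = 69.3268
(Call and put vega coincide under Black-Scholes.)

69.33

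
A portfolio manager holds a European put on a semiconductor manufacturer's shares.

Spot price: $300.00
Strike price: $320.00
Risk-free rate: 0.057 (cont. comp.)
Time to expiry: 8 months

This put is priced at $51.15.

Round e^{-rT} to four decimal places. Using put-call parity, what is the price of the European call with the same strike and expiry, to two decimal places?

$43.09

e^(−rT) = e^(−0.057·0.6667) = 0.9627
Put-call parity: C − P = S − K·e^(−rT) = 300 − 320·0.9627 = 300 − 308.0640 = -8.0640
C = P + (C − P) = 51.15 + (-8.0640) = 43.0860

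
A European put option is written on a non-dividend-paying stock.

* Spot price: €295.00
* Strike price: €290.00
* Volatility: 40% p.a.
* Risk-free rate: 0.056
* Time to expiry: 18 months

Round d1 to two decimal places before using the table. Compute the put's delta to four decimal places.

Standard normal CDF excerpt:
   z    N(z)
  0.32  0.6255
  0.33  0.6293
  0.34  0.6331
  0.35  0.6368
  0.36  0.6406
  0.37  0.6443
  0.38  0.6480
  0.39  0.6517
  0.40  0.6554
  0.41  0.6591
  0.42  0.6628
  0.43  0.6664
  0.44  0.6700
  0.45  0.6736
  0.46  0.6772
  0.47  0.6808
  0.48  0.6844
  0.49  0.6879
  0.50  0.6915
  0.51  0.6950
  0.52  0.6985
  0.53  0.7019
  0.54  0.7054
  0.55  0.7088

T = 1.5;  σ√T = 0.4899
d₁ = [ln(295/290) + (0.056 + ½·0.4²)·1.5] / (σ√T) = (0.0171 + 0.2040) / 0.4899 = 0.4513 which rounds to 0.45
N(d₁) = N(0.45) = 0.6736
Δ_put = N(d₁) − 1 = 0.6736 − 1 = -0.3264

-0.3264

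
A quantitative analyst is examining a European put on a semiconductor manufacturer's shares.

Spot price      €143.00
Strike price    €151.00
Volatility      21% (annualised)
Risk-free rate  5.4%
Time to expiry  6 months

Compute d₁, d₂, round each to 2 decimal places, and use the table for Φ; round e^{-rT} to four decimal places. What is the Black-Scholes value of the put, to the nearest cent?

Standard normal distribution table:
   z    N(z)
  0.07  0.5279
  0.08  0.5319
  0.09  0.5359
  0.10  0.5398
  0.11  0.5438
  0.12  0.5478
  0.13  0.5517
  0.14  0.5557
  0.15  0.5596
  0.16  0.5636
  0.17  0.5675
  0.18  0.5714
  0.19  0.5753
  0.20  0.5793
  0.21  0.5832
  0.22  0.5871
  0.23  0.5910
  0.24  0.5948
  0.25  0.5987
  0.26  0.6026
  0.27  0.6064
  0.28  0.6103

σ√T = 0.21·√0.5 = 0.1485
d₁ = [ln(143/151) + (0.054 + ½·0.21²)·0.5] / (σ√T) = (-0.0544 + 0.0380) / 0.1485 = -0.1105 → -0.11
d₂ = -0.1105 − 0.1485 = -0.2590 → -0.26
exp(−rT) = exp(−0.054·0.5) = 0.9734
N(−d₂) = N(0.26) = 0.6026;  N(−d₁) = N(0.11) = 0.5438
P = 151·0.9734·0.6026 − 143·0.5438 = 88.5722 − 77.7634 = 10.8088

€10.81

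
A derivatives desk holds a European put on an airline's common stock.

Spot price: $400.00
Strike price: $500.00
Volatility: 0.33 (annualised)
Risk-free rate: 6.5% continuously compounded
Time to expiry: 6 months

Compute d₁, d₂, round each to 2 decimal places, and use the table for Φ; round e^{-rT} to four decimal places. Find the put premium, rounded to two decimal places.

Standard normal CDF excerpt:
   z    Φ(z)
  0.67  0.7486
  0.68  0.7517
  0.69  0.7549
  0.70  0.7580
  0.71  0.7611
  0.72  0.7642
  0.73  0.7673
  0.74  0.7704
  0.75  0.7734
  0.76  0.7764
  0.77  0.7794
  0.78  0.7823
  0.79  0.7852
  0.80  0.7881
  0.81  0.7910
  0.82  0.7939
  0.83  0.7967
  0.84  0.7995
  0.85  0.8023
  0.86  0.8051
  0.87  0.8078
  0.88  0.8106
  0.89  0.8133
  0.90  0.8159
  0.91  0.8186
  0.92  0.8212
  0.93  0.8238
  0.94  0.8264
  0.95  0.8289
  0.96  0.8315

$95.52

σ√T = 0.33 × 0.7071 = 0.2333
d₁ = [ln(400/500) + (0.065 + 0.33²/2)·0.5] / 0.2333 = [-0.2231 + 0.0597] / 0.2333 = -0.7003 → -0.70
d₂ = d₁ − σ√T = -0.7003 − 0.2333 = -0.9337 → -0.93
e^(−rT) = e^(−0.065·0.5) = 0.9680
N(−d₂) = N(0.93) = 0.8238;  N(−d₁) = N(0.70) = 0.7580
P = 500·0.9680·0.8238 − 400·0.7580 = 398.7192 − 303.2000 = 95.5192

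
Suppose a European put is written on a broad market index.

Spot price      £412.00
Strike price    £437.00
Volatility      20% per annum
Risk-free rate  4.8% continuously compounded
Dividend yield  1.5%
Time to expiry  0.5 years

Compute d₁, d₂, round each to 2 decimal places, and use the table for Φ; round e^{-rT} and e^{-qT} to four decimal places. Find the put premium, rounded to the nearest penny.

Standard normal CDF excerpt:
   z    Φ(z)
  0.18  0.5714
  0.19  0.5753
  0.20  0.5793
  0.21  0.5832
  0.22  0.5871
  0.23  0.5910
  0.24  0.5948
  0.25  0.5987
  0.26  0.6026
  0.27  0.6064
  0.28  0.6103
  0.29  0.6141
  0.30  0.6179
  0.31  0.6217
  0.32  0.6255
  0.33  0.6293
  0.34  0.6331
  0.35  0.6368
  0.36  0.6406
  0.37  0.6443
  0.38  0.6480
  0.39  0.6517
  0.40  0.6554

£33.22

T = 0.5;  σ√T = 0.1414
ln(S/K) + (r − q + σ²/2)T = ln(412/437) + (0.048 − 0.015 + 0.2²/2)·0.5 = -0.0589 + 0.0265 = -0.0324
d₁ = -0.0324 / 0.1414 = -0.2292 ≈ -0.23
d₂ = d₁ − σ√T = -0.2292 − 0.1414 = -0.3706 ≈ -0.37
e^(−qT) = e^(−0.015·0.5) = 0.9925;  e^(−rT) = e^(−0.048·0.5) = 0.9763
N(−d₂) = N(0.37) = 0.6443;  N(−d₁) = N(0.23) = 0.5910
P = 437·0.9763·0.6443 − 412·0.9925·0.5910 = 274.8861 − 241.6658 = 33.2203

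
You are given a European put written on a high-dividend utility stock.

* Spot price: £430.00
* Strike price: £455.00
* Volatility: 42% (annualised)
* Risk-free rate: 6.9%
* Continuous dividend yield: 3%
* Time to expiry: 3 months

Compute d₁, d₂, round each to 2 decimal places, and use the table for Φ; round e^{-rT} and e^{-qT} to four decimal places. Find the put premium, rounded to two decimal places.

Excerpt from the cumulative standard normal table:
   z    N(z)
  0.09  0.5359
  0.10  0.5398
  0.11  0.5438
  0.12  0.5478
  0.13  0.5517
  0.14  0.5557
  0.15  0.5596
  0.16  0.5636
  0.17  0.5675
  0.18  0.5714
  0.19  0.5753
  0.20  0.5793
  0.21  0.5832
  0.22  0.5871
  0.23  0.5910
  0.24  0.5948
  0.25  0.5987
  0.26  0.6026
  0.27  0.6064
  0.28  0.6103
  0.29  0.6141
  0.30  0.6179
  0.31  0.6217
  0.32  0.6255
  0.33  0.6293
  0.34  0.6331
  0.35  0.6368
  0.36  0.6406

σ√T = 0.42 × 0.5000 = 0.2100
ln(S/K) + (r − q + σ²/2)T = ln(430/455) + (0.069 − 0.03 + 0.42²/2)·0.25 = -0.0565 + 0.0318 = -0.0247
d₁ = -0.0247 / 0.2100 = -0.1177 which rounds to -0.12
d₂ = d₁ − σ√T = -0.1177 − 0.2100 = -0.3277 which rounds to -0.33
exp(−qT) = exp(−0.03·0.25) = 0.9925;  exp(−rT) = exp(−0.069·0.25) = 0.9829
N(−d₂) = N(0.33) = 0.6293;  N(−d₁) = N(0.12) = 0.5478
P = 455·0.9829·0.6293 − 430·0.9925·0.5478 = 281.4352 − 233.7873 = 47.6479

£47.65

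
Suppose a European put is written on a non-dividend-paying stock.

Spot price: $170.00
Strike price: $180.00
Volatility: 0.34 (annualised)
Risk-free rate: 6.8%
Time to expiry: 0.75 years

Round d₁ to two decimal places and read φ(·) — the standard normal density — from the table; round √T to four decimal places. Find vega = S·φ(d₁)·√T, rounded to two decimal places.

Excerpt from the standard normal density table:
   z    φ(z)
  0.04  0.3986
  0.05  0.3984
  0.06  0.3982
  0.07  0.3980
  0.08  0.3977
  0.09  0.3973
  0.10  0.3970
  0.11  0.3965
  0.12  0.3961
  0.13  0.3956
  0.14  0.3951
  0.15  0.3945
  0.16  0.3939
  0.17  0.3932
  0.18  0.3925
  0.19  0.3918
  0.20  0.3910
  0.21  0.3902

58.24

σ√T = 0.34·√0.75 = 0.2944
d₁ = [ln(170/180) + (0.068 + 0.34²/2)·0.75] / 0.2944 = [-0.0572 + 0.0944] / 0.2944 = 0.1263 ⇒ 0.13
√T = √0.75 = 0.8660
φ(d₁) = φ(0.13) = 0.3956
vega = S·φ(d₁)·√T = 170·0.3956·0.8660 = 58.2402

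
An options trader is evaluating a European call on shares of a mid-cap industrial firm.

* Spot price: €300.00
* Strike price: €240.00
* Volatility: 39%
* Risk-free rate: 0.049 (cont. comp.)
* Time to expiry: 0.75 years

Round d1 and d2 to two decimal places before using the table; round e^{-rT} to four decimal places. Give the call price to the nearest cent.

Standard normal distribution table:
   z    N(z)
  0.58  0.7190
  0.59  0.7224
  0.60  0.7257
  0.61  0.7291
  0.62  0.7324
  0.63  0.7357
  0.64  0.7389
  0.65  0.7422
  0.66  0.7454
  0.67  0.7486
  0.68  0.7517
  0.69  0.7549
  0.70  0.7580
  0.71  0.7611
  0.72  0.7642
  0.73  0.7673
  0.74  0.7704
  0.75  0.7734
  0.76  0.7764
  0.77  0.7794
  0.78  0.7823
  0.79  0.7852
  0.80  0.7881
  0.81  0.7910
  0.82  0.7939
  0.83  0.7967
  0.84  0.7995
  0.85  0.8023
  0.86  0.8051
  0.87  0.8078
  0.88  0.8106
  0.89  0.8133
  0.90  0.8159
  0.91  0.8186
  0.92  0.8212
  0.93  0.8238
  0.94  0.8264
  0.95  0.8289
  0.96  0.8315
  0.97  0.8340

T = 0.75;  σ√T = 0.3377
d₁ = [ln(300/240) + (0.049 + 0.39²/2)·0.75] / 0.3377 = [0.2231 + 0.0938] / 0.3377 = 0.9384 ≈ 0.94
d₂ = d₁ − σ√T = 0.9384 − 0.3377 = 0.6006 ≈ 0.60
e^(−rT) = e^(−0.049·0.75) = 0.9639
N(d₁) = N(0.94) = 0.8264;  N(d₂) = N(0.60) = 0.7257
C = 300·0.8264 − 240·0.9639·0.7257 = 247.9200 − 167.8805 = 80.0395

€80.04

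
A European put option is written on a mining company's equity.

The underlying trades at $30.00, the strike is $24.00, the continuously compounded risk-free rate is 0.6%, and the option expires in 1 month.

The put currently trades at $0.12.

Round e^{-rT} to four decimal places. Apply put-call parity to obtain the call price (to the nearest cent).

$6.13

exp(−rT) = exp(−0.006·0.08333) = 0.9995
Put-call parity: C − P = S − K·e^(−rT) = 30 − 24·0.9995 = 30 − 23.9880 = 6.0120
C = P + (C − P) = 0.12 + (6.0120) = 6.1320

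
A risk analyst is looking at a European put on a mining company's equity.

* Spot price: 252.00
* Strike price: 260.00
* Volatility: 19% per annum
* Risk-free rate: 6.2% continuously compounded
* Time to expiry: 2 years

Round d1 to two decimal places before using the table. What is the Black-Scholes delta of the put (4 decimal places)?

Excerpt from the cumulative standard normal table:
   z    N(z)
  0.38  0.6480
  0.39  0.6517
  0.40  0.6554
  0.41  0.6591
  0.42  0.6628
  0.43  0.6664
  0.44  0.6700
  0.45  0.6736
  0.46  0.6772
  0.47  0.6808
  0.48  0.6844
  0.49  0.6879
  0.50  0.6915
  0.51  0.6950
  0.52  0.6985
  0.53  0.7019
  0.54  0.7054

σ√T = 0.19·√2 = 0.2687
d₁ = [ln(252/260) + (0.062 + 0.19²/2)·2] / 0.2687 = [-0.0313 + 0.1601] / 0.2687 = 0.4795 which rounds to 0.48
N(d₁) = N(0.48) = 0.6844
Δ_put = N(d₁) − 1 = 0.6844 − 1 = -0.3156

-0.3156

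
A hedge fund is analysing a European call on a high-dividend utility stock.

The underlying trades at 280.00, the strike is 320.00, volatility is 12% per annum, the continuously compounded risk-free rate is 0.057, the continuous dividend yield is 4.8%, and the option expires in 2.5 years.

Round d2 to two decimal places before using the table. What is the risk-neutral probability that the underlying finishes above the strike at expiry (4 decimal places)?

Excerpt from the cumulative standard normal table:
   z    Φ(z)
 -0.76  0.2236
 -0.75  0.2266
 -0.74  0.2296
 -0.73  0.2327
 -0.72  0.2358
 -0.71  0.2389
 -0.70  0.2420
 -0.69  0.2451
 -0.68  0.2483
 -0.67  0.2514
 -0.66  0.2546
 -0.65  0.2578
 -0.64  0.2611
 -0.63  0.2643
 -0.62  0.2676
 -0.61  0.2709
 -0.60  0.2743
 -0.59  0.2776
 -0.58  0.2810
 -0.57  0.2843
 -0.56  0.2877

0.2483

σ√T = 0.12·√2.5 = 0.1897
d₁ = [ln(280/320) + (0.057 − 0.048 + 0.12²/2)·2.5] / 0.1897 = [-0.1335 + 0.0405] / 0.1897 = -0.4903 ⇒ -0.49
d₂ = d₁ − σ√T = -0.4903 − 0.1897 = -0.6801 ⇒ -0.68
Risk-neutral Pr[S_T > K] = N(d₂) = N(-0.68) = 0.2483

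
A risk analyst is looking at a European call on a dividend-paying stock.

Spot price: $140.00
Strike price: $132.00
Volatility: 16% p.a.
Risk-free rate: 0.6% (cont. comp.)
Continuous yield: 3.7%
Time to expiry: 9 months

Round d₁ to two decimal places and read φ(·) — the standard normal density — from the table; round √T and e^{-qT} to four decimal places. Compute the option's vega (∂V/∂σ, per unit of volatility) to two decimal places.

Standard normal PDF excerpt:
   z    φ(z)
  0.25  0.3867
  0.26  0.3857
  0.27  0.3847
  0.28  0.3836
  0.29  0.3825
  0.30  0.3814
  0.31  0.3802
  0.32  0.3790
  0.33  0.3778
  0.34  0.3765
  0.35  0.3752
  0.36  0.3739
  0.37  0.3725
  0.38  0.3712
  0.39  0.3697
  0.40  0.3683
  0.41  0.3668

σ√T = 0.16·√0.75 = 0.1386
ln(S/K) + (r − q + σ²/2)T = ln(140/132) + (0.006 − 0.037 + 0.16²/2)·0.75 = 0.0588 − 0.0137 = 0.0452
d₁ = 0.0452 / 0.1386 = 0.3261 ≈ 0.33
√T = √0.75 = 0.8660
φ(d₁) = φ(0.33) = 0.3778
e^(−qT) = e^(−0.037·0.75) = 0.9726
vega = S·e^(−qT)·φ(d₁)·√T = 140·0.9726·0.3778·0.8660 = 44.5494

44.55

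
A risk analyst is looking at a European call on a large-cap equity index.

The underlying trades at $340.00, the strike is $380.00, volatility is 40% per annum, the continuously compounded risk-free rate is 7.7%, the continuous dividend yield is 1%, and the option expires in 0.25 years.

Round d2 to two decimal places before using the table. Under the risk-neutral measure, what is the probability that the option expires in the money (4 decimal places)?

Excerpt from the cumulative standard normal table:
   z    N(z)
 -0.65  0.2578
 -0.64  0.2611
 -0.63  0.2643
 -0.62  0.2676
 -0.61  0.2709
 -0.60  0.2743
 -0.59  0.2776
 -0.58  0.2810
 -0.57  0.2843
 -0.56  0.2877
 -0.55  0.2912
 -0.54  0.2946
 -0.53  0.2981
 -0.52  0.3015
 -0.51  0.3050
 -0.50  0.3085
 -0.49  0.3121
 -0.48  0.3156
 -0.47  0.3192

0.2843

σ√T = 0.4 × 0.5000 = 0.2000
ln(S/K) + (r − q + σ²/2)T = ln(340/380) + (0.077 − 0.01 + 0.4²/2)·0.25 = -0.1112 + 0.0368 = -0.0745
d₁ = -0.0745 / 0.2000 = -0.3724 ⇒ -0.37
d₂ = d₁ − σ√T = -0.3724 − 0.2000 = -0.5724 ⇒ -0.57
Pr(exercise) under Q = N(d₂) = 0.2843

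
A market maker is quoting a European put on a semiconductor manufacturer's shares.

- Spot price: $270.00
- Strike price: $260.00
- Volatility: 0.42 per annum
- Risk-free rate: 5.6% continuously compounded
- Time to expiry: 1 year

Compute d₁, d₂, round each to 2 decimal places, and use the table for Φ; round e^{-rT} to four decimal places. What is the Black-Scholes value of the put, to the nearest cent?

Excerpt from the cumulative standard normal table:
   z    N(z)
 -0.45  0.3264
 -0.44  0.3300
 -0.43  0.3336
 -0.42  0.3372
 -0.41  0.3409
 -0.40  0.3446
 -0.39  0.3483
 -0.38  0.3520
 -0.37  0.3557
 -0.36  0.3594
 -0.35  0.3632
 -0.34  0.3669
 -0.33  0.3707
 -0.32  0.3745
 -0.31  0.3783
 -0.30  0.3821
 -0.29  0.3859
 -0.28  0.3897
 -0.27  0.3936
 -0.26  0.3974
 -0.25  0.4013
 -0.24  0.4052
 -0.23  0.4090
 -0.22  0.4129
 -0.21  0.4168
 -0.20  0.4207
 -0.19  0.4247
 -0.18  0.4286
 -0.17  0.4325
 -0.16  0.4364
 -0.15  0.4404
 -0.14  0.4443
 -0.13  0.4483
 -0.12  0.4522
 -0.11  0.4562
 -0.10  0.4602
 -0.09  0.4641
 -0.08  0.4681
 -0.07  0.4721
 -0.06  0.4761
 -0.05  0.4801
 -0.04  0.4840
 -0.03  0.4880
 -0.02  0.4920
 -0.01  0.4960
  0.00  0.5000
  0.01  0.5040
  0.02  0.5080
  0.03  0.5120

T = 1;  σ√T = 0.4200
d₁ = [ln(270/260) + (0.056 + 0.42²/2)·1] / 0.4200 = [0.0377 + 0.1442] / 0.4200 = 0.4332 which rounds to 0.43
d₂ = d₁ − σ√T = 0.4332 − 0.4200 = 0.0132 which rounds to 0.01
e^(−rT) = e^(−0.056·1) = 0.9455
N(−d₂) = N(-0.01) = 0.4960;  N(−d₁) = N(-0.43) = 0.3336
P = 260·0.9455·0.4960 − 270·0.3336 = 121.9317 − 90.0720 = 31.8597

$31.86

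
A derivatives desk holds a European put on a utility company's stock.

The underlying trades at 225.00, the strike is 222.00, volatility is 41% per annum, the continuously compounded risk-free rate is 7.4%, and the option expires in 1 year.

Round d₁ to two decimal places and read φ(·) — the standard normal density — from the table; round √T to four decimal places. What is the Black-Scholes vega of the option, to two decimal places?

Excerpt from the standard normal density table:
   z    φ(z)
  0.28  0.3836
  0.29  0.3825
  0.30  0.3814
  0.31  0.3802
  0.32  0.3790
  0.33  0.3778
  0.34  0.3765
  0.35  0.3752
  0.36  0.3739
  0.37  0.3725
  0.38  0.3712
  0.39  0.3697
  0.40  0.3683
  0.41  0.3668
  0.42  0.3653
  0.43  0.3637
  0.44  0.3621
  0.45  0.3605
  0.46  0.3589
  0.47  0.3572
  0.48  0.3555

82.19

σ√T = 0.41 × 1.0000 = 0.4100
d₁ = [ln(225/222) + (0.074 + ½·0.41²)·1] / (σ√T) = (0.0134 + 0.1580) / 0.4100 = 0.4182 → 0.42
√T = √1 = 1.0000
φ(d₁) = φ(0.42) = 0.3653
vega = S·φ(d₁)·√T = 225·0.3653·1.0000 = 82.1925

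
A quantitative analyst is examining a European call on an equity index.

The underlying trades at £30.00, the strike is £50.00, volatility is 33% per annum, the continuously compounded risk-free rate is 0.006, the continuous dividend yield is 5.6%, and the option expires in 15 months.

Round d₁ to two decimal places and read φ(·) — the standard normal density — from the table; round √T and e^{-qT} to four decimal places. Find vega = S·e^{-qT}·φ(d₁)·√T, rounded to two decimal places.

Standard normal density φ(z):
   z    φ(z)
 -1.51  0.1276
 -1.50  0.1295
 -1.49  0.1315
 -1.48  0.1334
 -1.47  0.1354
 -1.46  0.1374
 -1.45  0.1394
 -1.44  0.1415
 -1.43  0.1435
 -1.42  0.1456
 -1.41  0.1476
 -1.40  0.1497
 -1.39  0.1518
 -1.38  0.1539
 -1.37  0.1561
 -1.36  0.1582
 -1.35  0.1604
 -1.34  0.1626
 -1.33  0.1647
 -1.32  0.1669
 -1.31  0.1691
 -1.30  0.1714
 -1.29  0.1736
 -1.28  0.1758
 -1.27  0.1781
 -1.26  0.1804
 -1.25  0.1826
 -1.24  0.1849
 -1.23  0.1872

4.88

σ√T = 0.33·√1.25 = 0.3690
d₁ = [ln(30/50) + (0.006 − 0.056 + ½·0.33²)·1.25] / (σ√T) = (-0.5108 + 0.0056) / 0.3690 = -1.3695 ≈ -1.37
√T = √1.25 = 1.1180
φ(d₁) = φ(-1.37) = 0.1561
e^(−qT) = e^(−0.056·1.25) = 0.9324
vega = S·e^(−qT)·φ(d₁)·√T = 30·0.9324·0.1561·1.1180 = 4.8817
(Call and put vega coincide under Black-Scholes.)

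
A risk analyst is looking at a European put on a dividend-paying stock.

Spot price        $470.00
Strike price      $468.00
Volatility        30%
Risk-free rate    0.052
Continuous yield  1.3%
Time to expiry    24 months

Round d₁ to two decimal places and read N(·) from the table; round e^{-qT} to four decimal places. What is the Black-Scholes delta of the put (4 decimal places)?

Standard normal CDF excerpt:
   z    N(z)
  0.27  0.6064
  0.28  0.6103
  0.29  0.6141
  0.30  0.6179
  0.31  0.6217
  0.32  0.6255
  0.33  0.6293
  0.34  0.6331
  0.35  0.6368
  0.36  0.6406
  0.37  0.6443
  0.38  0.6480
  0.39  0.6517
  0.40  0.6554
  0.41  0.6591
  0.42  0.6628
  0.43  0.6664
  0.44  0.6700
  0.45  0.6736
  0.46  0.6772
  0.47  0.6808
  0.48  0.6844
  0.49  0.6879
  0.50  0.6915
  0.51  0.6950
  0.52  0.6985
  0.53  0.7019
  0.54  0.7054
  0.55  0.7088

-0.3321

σ√T = 0.3·√2 = 0.4243
d₁ = [ln(470/468) + (0.052 − 0.013 + 0.3²/2)·2] / 0.4243 = [0.0043 + 0.1680] / 0.4243 = 0.4060 ⇒ 0.41
N(d₁) = N(0.41) = 0.6591
Δ_put = e^(−qT)·(N(d₁) − 1) = 0.9743·(0.6591 − 1) = -0.3321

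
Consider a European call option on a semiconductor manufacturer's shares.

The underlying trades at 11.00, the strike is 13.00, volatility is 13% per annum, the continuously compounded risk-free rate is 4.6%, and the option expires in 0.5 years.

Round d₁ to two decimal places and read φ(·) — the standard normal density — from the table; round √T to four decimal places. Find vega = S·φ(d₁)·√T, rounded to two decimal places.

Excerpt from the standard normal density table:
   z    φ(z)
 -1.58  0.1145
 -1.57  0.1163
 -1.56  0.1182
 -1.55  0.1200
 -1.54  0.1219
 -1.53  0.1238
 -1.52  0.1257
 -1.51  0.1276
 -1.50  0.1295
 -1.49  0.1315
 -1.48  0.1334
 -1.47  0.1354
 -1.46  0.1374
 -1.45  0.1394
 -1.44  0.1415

σ√T = 0.13 × 0.7071 = 0.0919
d₁ = [ln(11/13) + (0.046 + 0.13²/2)·0.5] / 0.0919 = [-0.1671 + 0.0272] / 0.0919 = -1.5211 → -1.52
√T = √0.5 = 0.7071
φ(d₁) = φ(-1.52) = 0.1257
vega = S·φ(d₁)·√T = 11·0.1257·0.7071 = 0.9777
(Call and put vega coincide under Black-Scholes.)

0.98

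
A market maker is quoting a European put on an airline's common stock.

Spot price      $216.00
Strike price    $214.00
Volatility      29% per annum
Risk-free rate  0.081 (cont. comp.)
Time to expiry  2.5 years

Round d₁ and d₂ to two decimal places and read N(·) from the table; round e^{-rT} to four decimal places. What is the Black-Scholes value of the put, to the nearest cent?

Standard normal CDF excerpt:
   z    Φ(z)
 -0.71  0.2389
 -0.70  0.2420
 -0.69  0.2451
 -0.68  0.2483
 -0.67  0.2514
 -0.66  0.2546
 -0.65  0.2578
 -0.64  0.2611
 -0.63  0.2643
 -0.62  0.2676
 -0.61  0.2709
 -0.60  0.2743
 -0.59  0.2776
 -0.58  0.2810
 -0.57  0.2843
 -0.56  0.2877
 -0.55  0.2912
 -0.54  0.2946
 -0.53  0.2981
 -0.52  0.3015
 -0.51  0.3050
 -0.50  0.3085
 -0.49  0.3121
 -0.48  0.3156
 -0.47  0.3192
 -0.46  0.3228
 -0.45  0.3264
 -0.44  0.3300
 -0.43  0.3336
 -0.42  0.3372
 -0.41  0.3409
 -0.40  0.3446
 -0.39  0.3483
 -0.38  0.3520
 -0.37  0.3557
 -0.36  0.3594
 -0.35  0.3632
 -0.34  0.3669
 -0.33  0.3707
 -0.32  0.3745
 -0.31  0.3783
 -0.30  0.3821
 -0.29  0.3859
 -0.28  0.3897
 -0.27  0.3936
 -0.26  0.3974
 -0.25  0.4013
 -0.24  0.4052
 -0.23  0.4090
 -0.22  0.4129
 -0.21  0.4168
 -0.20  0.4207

$18.54

σ√T = 0.29 × 1.5811 = 0.4585
ln(S/K) + (r + σ²/2)T = ln(216/214) + (0.081 + 0.29²/2)·2.5 = 0.0093 + 0.3076 = 0.3169
d₁ = 0.3169 / 0.4585 = 0.6912 ⇒ 0.69
d₂ = d₁ − σ√T = 0.6912 − 0.4585 = 0.2327 ⇒ 0.23
exp(−rT) = exp(−0.081·2.5) = 0.8167
N(−d₂) = N(-0.23) = 0.4090;  N(−d₁) = N(-0.69) = 0.2451
P = 214·0.8167·0.4090 − 216·0.2451 = 71.4825 − 52.9416 = 18.5409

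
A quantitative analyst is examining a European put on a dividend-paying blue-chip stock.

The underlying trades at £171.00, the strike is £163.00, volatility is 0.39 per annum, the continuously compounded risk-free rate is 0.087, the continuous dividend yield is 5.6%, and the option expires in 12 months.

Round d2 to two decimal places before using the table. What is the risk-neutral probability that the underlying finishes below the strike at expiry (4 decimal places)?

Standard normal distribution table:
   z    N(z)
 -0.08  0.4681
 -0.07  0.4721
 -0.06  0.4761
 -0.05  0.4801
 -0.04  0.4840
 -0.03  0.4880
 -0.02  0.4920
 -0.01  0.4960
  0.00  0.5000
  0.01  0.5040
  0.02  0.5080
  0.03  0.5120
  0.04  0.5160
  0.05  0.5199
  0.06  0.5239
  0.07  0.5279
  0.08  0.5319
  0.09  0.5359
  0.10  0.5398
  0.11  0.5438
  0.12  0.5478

σ√T = 0.39·√1 = 0.3900
ln(S/K) + (r − q + σ²/2)T = ln(171/163) + (0.087 − 0.056 + 0.39²/2)·1 = 0.0479 + 0.1071 = 0.1550
d₁ = 0.1550 / 0.3900 = 0.3973 ⇒ 0.40
d₂ = d₁ − σ√T = 0.3973 − 0.3900 = 0.0073 ⇒ 0.01
Pr(exercise) under Q = N(−d₂) = N(-0.01) = 0.4960

0.4960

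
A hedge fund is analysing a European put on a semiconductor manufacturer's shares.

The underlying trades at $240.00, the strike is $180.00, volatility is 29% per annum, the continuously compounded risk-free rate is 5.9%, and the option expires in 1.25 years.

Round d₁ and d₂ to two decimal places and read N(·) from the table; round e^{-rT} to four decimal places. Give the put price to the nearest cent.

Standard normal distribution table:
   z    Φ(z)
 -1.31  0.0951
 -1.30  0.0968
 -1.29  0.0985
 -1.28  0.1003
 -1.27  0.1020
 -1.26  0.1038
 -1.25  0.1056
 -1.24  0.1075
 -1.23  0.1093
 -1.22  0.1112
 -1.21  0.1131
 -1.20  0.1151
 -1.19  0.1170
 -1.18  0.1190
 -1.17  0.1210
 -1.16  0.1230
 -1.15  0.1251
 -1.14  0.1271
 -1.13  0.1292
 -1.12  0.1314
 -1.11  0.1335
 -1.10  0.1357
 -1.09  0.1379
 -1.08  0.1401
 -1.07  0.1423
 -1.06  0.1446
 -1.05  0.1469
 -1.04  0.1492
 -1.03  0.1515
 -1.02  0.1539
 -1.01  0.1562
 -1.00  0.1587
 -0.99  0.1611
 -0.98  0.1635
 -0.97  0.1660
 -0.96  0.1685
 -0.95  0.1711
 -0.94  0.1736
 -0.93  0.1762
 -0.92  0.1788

T = 1.25;  σ√T = 0.3242
ln(S/K) + (r + σ²/2)T = ln(240/180) + (0.059 + 0.29²/2)·1.25 = 0.2877 + 0.1263 = 0.4140
d₁ = 0.4140 / 0.3242 = 1.2769 ⇒ 1.28
d₂ = d₁ − σ√T = 1.2769 − 0.3242 = 0.9526 ⇒ 0.95
exp(−rT) = exp(−0.059·1.25) = 0.9289
N(−d₂) = N(-0.95) = 0.1711;  N(−d₁) = N(-1.28) = 0.1003
P = 180·0.9289·0.1711 − 240·0.1003 = 28.6083 − 24.0720 = 4.5363

$4.54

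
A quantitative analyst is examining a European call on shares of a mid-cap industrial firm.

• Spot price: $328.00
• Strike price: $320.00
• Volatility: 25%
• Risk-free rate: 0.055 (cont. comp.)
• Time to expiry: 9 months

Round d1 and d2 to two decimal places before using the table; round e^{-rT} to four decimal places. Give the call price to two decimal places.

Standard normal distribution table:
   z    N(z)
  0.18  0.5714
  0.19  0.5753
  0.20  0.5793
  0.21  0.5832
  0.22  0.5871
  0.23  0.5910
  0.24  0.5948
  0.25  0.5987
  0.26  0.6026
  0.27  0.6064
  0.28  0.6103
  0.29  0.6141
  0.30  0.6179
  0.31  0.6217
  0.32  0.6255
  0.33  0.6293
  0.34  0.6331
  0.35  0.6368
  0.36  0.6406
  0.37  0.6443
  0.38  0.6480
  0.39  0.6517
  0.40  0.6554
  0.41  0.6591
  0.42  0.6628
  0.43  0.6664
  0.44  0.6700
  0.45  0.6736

σ√T = 0.25·√0.75 = 0.2165
ln(S/K) + (r + σ²/2)T = ln(328/320) + (0.055 + 0.25²/2)·0.75 = 0.0247 + 0.0647 = 0.0894
d₁ = 0.0894 / 0.2165 = 0.4128 → 0.41
d₂ = d₁ − σ√T = 0.4128 − 0.2165 = 0.1963 → 0.20
e^(−rT) = e^(−0.055·0.75) = 0.9596
C = 328·N(0.41) − 320·0.9596·N(0.20) = 328·0.6591 − 320·0.9596·0.5793 = 216.1848 − 177.8868 = 38.2980

$38.30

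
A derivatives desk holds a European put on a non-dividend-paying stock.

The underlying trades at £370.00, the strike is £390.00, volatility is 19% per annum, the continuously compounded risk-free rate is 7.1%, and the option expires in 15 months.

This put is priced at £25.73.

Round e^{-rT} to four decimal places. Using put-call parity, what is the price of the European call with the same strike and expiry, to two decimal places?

£38.84

e^(−rT) = e^(−0.071·1.25) = 0.9151
Put-call parity: C − P = S − K·e^(−rT) = 370 − 390·0.9151 = 370 − 356.8890 = 13.1110
C = P + (C − P) = 25.73 + (13.1110) = 38.8410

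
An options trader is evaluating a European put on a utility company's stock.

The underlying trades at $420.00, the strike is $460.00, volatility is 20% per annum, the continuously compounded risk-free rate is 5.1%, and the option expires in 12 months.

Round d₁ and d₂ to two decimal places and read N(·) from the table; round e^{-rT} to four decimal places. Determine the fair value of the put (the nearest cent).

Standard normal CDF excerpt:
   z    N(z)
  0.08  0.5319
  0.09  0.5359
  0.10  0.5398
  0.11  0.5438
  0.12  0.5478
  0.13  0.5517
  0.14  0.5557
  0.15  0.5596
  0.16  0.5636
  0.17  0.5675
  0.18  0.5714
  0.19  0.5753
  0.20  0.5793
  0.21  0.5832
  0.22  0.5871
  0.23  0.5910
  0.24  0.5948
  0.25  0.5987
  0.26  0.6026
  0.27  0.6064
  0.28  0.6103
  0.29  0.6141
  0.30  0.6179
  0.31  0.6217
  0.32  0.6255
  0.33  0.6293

$43.39

σ√T = 0.2 × 1.0000 = 0.2000
d₁ = [ln(420/460) + (0.051 + ½·0.2²)·1] / (σ√T) = (-0.0910 + 0.0710) / 0.2000 = -0.0999 → -0.10
d₂ = -0.0999 − 0.2000 = -0.2999 → -0.30
e^(−rT) = e^(−0.051·1) = 0.9503
P = 460·0.9503·N(0.30) − 420·N(0.10) = 460·0.9503·0.6179 − 420·0.5398 = 270.1076 − 226.7160 = 43.3916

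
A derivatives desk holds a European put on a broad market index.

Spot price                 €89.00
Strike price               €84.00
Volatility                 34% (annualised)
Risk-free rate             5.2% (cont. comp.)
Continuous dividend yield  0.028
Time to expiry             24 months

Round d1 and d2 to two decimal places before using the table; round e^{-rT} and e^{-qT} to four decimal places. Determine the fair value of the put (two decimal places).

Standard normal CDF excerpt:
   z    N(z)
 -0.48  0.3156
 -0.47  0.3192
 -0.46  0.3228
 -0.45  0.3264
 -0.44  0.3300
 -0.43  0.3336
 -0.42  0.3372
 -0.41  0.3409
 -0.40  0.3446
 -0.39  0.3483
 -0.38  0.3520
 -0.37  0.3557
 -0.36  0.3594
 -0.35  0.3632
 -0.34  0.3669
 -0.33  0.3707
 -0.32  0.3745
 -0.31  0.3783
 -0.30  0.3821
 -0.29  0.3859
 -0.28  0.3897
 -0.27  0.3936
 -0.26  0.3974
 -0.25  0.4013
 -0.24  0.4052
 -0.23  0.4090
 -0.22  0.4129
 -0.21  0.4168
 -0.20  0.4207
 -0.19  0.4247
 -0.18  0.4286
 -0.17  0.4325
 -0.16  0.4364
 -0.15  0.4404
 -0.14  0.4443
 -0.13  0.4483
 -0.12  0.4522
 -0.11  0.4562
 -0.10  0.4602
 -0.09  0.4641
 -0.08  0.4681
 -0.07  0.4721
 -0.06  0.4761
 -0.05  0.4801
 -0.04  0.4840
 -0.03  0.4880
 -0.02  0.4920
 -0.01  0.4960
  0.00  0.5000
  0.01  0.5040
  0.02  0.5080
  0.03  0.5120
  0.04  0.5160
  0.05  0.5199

€11.29

T = 2;  σ√T = 0.4808
ln(S/K) + (r − q + σ²/2)T = ln(89/84) + (0.052 − 0.028 + 0.34²/2)·2 = 0.0578 + 0.1636 = 0.2214
d₁ = 0.2214 / 0.4808 = 0.4605 which rounds to 0.46
d₂ = d₁ − σ√T = 0.4605 − 0.4808 = -0.0203 which rounds to -0.02
e^(−qT) = e^(−0.028·2) = 0.9455;  e^(−rT) = e^(−0.052·2) = 0.9012
P = 84·0.9012·N(0.02) − 89·0.9455·N(-0.46) = 84·0.9012·0.5080 − 89·0.9455·0.3228 = 38.4560 − 27.1635 = 11.2925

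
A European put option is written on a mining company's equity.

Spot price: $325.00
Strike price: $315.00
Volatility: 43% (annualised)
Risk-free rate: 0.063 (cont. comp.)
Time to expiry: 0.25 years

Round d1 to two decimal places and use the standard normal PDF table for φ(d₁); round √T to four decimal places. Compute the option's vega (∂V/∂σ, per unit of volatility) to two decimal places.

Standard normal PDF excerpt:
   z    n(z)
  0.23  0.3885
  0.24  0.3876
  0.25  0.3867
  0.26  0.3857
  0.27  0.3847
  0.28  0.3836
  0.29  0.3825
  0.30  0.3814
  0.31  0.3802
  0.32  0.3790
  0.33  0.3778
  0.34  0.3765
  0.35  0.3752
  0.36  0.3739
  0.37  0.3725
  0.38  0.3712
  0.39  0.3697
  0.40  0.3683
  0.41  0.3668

σ√T = 0.43·√0.25 = 0.2150
d₁ = [ln(325/315) + (0.063 + ½·0.43²)·0.25] / (σ√T) = (0.0313 + 0.0389) / 0.2150 = 0.3261 ⇒ 0.33
√T = √0.25 = 0.5000
φ(d₁) = φ(0.33) = 0.3778
vega = S·φ(d₁)·√T = 325·0.3778·0.5000 = 61.3925
(Call and put vega coincide under Black-Scholes.)

61.39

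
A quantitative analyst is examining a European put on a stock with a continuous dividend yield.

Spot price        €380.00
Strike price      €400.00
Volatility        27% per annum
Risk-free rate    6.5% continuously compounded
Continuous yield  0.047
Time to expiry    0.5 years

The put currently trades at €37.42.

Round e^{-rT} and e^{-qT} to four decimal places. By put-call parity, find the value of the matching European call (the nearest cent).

€21.40

exp(−qT) = exp(−0.047·0.5) = 0.9768;  exp(−rT) = exp(−0.065·0.5) = 0.9680
Put-call parity: C − P = S·e^(−qT) − K·e^(−rT) = 380·0.9768 − 400·0.9680 = 371.1840 − 387.2000 = -16.0160
C = P + (C − P) = 37.42 + (-16.0160) = 21.4040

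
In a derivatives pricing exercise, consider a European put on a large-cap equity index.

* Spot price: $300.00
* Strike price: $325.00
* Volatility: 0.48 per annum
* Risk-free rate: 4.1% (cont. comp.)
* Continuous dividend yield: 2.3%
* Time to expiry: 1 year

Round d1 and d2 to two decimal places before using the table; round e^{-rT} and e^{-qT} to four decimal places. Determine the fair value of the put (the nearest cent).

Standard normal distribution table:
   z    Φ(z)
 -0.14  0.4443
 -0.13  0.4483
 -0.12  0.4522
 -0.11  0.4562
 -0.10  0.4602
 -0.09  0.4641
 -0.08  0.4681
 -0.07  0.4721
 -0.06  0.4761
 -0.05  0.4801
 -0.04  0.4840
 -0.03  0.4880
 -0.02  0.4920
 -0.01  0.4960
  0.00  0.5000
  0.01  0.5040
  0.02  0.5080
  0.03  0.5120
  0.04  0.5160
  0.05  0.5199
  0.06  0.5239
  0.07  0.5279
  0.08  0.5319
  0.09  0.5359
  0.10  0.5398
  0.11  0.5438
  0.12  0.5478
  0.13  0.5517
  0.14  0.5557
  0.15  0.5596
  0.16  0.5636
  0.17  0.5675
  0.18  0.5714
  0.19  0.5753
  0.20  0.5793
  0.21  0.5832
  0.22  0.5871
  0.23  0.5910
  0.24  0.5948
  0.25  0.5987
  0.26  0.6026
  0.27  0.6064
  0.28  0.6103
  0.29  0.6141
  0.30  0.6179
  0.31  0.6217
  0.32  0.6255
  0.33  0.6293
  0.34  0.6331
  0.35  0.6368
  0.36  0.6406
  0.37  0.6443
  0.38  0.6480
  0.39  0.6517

σ√T = 0.48 × 1.0000 = 0.4800
d₁ = [ln(300/325) + (0.041 − 0.023 + 0.48²/2)·1] / 0.4800 = [-0.0800 + 0.1332] / 0.4800 = 0.1107 which rounds to 0.11
d₂ = d₁ − σ√T = 0.1107 − 0.4800 = -0.3693 which rounds to -0.37
e^(−qT) = e^(−0.023·1) = 0.9773;  e^(−rT) = e^(−0.041·1) = 0.9598
P = 325·0.9598·N(0.37) − 300·0.9773·N(-0.11) = 325·0.9598·0.6443 − 300·0.9773·0.4562 = 200.9797 − 133.7533 = 67.2264

$67.23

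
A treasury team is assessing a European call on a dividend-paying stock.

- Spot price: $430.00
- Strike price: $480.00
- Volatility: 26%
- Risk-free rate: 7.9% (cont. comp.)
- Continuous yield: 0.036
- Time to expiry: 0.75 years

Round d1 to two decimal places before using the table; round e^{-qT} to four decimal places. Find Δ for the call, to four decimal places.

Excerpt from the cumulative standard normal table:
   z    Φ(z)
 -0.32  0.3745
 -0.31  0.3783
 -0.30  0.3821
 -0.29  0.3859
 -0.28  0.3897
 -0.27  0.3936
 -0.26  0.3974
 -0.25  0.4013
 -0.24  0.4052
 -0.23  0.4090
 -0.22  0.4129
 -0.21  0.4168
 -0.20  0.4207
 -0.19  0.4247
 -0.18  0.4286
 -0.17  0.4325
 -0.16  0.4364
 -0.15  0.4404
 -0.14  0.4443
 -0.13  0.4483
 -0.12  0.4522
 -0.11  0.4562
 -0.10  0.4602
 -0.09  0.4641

0.3981

T = 0.75;  σ√T = 0.2252
d₁ = [ln(430/480) + (0.079 − 0.036 + 0.26²/2)·0.75] / 0.2252 = [-0.1100 + 0.0576] / 0.2252 = -0.2327 → -0.23
N(d₁) = N(-0.23) = 0.4090
Δ_call = exp(−qT)·N(d₁) = 0.9734·0.4090 = 0.3981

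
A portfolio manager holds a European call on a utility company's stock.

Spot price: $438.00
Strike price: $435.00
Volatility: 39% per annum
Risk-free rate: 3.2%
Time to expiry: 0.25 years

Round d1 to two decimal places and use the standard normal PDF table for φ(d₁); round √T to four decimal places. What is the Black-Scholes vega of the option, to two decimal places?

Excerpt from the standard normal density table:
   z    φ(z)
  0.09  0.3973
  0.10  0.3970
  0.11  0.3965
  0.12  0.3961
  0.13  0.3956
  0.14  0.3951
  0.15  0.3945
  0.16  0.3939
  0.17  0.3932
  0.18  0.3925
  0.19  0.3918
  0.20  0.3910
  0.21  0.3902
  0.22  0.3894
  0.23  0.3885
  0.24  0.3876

T = 0.25;  σ√T = 0.1950
d₁ = [ln(438/435) + (0.032 + ½·0.39²)·0.25] / (σ√T) = (0.0069 + 0.0270) / 0.1950 = 0.1738 which rounds to 0.17
√T = √0.25 = 0.5000
φ(d₁) = φ(0.17) = 0.3932
vega = S·φ(d₁)·√T = 438·0.3932·0.5000 = 86.1108

86.11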